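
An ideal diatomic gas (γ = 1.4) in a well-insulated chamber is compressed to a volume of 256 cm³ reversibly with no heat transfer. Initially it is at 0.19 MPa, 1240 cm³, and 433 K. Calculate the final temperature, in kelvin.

T₂ ≈ 814 K

For a reversible adiabat TV^(γ−1) is constant, so T₂ = T₁ (V₁/V₂)^(γ−1).
T₂ = 433 × (1240/256)^(0.4) = 813.9 K.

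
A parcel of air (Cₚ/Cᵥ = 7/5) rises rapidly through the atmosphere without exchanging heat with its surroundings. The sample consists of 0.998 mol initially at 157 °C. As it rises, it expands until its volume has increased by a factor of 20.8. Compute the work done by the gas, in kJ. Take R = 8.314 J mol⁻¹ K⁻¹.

For a reversible adiabat TV^(γ−1) is constant, so T₂ = T₁ (V₁/V₂)^(γ−1).
T₁ = 157 °C = 430.1 K.
T₂ = 430.1 × (1/20.8)^(2/5) = 127.8 K.
Q = 0, so ΔU = W_on_gas = nCᵥΔT with Cᵥ = R/(γ−1) = 20.79 J/(mol·K).
ΔU = 0.998 × 20.79 × (127.8 − 430.1) = -6273 J.
Work done by the gas = −ΔU = 6273 J.

W ≈ 6.27 kJ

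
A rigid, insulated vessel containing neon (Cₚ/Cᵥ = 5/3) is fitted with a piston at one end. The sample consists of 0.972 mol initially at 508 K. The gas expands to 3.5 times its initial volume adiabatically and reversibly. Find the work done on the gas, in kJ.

Adiabatic: T₁V₁^(γ−1) = T₂V₂^(γ−1) ⇒ T₂ = T₁ (V₁/V₂)^(γ−1).
T₂ = 508 × (1/3.5)^(2/3) = 220.4 K.
Q = 0, so ΔU = W_on_gas = nCᵥΔT with Cᵥ = R/(γ−1) = 12.47 J/(mol·K).
ΔU = 0.972 × 12.47 × (220.4 − 508) = -3487 J.

W ≈ -3.49 kJ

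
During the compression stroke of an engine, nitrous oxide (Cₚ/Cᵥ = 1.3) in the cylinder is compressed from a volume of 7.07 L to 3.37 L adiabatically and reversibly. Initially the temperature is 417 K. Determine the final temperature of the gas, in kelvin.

T₂ ≈ 521 K

Adiabatic: T₁V₁^(γ−1) = T₂V₂^(γ−1) ⇒ T₂ = T₁ (V₁/V₂)^(γ−1).
T₂ = 417 × (7.07/3.37)^(0.3) = 520.8 K.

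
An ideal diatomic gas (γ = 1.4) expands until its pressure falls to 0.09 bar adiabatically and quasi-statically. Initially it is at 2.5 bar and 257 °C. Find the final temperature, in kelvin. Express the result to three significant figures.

T₂ ≈ 205 K

Adiabatic: T₂/T₁ = (P₂/P₁)^((γ−1)/γ).
T₁ = 257 °C = 530.1 K.
T₂ = 530.1 × (0.09/2.5)^(0.286) = 205.1 K.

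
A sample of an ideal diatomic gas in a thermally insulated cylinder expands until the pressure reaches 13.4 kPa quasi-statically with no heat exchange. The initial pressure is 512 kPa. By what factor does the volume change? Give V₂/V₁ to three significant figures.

V₂/V₁ ≈ 13.5

From PV^γ = const, V₂/V₁ = (P₁/P₂)^(1/γ).
For a diatomic ideal gas γ = 7/5.
V₂/V₁ = (512/13.4)^(5/7) = 13.49.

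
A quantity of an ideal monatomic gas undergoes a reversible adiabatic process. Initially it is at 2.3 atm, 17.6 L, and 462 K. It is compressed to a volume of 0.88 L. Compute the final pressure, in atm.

Adiabatic: P₁V₁^γ = P₂V₂^γ ⇒ P₂ = P₁ (V₁/V₂)^γ.
γ = 5/3 for a monatomic ideal gas.
P₂ = 2.3 × (17.6/0.88)^(5/3) = 338.9 atm.

P₂ ≈ 339 atm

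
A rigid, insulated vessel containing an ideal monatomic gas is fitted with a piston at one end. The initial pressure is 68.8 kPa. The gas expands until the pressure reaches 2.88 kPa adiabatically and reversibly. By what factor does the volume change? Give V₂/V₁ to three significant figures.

V₂/V₁ ≈ 6.71

From PV^γ = const, V₂/V₁ = (P₁/P₂)^(1/γ).
For a monatomic ideal gas γ = 5/3.
V₂/V₁ = (68.8/2.88)^(3/5) = 6.713.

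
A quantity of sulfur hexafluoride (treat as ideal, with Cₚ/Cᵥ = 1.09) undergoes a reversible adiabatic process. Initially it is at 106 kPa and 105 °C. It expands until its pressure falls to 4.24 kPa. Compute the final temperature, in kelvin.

Adiabatic: T₂/T₁ = (P₂/P₁)^((γ−1)/γ).
T₁ = 105 °C = 378.1 K.
T₂ = 378.1 × (4.24/106)^(0.0826) = 289.9 K.

T₂ ≈ 290 K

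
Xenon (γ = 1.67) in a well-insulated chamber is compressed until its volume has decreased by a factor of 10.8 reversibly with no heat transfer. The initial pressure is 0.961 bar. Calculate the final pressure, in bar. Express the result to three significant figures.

Since PV^γ is constant along a reversible adiabat, P₂ = P₁ (V₁/V₂)^γ.
P₂ = 0.961 × 10.8^(1.67) = 51.11 bar.

P₂ ≈ 51.1 bar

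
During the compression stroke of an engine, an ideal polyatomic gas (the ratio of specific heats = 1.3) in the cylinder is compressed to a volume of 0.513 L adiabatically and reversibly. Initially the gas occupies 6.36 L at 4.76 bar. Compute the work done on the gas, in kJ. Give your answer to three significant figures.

W ≈ 11.4 kJ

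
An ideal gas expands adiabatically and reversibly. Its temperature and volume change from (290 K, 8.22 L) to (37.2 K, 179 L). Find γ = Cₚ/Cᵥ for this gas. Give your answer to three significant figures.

TV^(γ−1) = const ⇒ γ − 1 = ln(T₂/T₁) / ln(V₁/V₂).
γ = 1 + ln(37.2/290) / ln(8.22/179) = 1.667.

γ ≈ 1.67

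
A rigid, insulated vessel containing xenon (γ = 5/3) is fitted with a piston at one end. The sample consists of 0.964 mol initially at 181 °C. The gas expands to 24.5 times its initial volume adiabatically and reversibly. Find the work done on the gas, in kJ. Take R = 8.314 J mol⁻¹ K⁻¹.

For a reversible adiabat TV^(γ−1) is constant, so T₂ = T₁ (V₁/V₂)^(γ−1).
T₁ = 181 °C = 454.1 K.
T₂ = 454.1 × (1/24.5)^(2/3) = 53.84 K.
Q = 0, so ΔU = W_on_gas = nCᵥΔT with Cᵥ = R/(γ−1) = 12.47 J/(mol·K).
ΔU = 0.964 × 12.47 × (53.84 − 454.1) = -4813 J.

W ≈ -4.81 kJ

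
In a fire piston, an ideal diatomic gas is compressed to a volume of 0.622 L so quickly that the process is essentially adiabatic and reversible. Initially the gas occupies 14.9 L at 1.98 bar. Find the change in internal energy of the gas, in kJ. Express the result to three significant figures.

γ = 7/5 for a diatomic ideal gas.
P₂ = P₁(V₁/V₂)^γ = 1.98×(14.9/0.622)^(7/5) = 169 bar.
For a reversible adiabat, W_by_gas = (P₁V₁ − P₂V₂)/(γ−1).
W_by = (198000×0.0149 − 1.69×10^7×0.000622) / (2/5) = -18900 J.
Q = 0 ⇒ ΔU = −W_by = 18900 J.

ΔU ≈ 18.9 kJ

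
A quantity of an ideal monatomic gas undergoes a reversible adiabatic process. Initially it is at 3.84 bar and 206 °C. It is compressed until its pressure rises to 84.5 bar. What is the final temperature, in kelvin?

Adiabatic: T₂/T₁ = (P₂/P₁)^((γ−1)/γ).
For a monatomic ideal gas γ = 5/3, so (γ−1)/γ = 2/5.
T₁ = 206 °C = 479.1 K.
T₂ = 479.1 × (84.5/3.84)^(2/5) = 1650 K.

T₂ ≈ 1650 K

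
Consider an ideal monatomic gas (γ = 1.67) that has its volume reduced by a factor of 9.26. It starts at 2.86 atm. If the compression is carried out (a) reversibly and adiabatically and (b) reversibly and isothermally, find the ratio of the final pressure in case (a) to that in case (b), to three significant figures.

Isothermal: P_b = P₁(V₁/V₂) = 2.86×9.26.
Adiabatic: P_a = P₁(V₁/V₂)^γ = 2.86×9.26^(1.67).
P_a/P_b = (V₁/V₂)^(γ−1) = 9.26^(0.67) = 4.443.

P_adiabatic / P_isothermal ≈ 4.44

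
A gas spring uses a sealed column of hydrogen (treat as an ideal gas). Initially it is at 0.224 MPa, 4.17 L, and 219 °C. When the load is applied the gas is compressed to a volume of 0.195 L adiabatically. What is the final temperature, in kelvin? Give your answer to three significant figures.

T₂ ≈ 1680 K

Adiabatic: T₁V₁^(γ−1) = T₂V₂^(γ−1) ⇒ T₂ = T₁ (V₁/V₂)^(γ−1).
γ = 7/5 for a diatomic ideal gas.
T₁ = 219 °C = 492.1 K.
T₂ = 492.1 × (4.17/0.195)^(2/5) = 1675 K.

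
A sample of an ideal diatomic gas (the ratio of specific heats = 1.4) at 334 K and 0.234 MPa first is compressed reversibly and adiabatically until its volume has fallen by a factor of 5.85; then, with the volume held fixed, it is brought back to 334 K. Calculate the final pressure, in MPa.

Adiabatic step (PV^γ = const): P₂ = 0.234×5.85^(1.4) = 2.775 MPa; T₂ = 334×5.85^(0.4) = 677 K.
Isochoric: P₃ = P₂(T₃/T₂) = 2.775 × (334/677) = 1.369 MPa.

P₃ ≈ 1.37 MPa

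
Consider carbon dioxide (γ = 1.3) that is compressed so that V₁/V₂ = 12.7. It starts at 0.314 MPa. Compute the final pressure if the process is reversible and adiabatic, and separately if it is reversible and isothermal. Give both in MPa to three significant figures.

adiabatic: 8.55 MPa; isothermal: 3.99 MPa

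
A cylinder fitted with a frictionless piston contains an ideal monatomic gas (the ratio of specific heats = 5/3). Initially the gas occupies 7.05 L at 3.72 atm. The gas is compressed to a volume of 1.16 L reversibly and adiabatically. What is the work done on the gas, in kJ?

P₂ = P₁(V₁/V₂)^γ = 3.72×(7.05/1.16)^(5/3) = 75.29 atm.
For a reversible adiabat, W_by_gas = (P₁V₁ − P₂V₂)/(γ−1).
W_by = (376900×0.00705 − 7.629×10^6×0.00116) / (2/3) = -9289 J.
W_on_gas = −W_by = 9289 J.

W ≈ 9.29 kJ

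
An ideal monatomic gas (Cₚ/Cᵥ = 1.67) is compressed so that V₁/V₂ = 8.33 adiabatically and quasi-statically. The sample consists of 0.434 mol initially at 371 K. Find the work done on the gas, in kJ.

W ≈ 6.27 kJ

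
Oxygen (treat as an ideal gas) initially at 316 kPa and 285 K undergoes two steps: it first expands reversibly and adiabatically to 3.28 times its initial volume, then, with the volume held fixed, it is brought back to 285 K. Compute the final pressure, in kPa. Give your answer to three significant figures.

For a diatomic ideal gas γ = 7/5.
Adiabatic step (PV^γ = const): P₂ = 316×(1/3.28)^(7/5) = 59.91 kPa; T₂ = 285×(1/3.28)^(2/5) = 177.2 K.
Isochoric: P₃ = P₂(T₃/T₂) = 59.91 × (285/177.2) = 96.34 kPa.

P₃ ≈ 96.3 kPa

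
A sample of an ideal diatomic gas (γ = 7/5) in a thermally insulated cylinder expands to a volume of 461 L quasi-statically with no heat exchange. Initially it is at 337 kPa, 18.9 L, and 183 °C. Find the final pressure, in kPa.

Adiabatic: P₁V₁^γ = P₂V₂^γ ⇒ P₂ = P₁ (V₁/V₂)^γ.
P₂ = 337 × (18.9/461)^(7/5) = 3.85 kPa.

P₂ ≈ 3.85 kPa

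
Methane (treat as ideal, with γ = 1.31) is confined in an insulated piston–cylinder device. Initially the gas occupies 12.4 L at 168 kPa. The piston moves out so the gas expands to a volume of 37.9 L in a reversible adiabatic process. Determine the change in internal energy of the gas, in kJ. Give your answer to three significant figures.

ΔU ≈ -1.97 kJ

P₂ = P₁(V₁/V₂)^γ = 168×(12.4/37.9)^(1.31) = 38.88 kPa.
For a reversible adiabat, W_by_gas = (P₁V₁ − P₂V₂)/(γ−1).
W_by = (168000×0.0124 − 38880×0.0379) / (0.31) = 1967 J.
Q = 0 ⇒ ΔU = −W_by = -1967 J.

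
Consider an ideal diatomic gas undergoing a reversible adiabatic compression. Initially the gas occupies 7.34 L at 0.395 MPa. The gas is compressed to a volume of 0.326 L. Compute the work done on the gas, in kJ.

W ≈ 17.9 kJ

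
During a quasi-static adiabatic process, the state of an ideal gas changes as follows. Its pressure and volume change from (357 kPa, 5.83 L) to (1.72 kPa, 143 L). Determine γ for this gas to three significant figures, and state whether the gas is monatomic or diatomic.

γ ≈ 1.67; monatomic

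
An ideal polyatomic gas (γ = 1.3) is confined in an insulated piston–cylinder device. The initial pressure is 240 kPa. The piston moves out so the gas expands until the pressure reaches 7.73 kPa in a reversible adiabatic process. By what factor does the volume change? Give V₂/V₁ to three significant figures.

V₂/V₁ ≈ 14.1

From PV^γ = const, V₂/V₁ = (P₁/P₂)^(1/γ).
V₂/V₁ = (240/7.73)^(0.769) = 14.05.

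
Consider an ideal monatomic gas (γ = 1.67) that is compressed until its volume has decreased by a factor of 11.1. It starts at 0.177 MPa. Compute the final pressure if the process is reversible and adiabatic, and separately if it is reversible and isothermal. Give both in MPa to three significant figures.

adiabatic: 9.86 MPa; isothermal: 1.96 MPa

Isothermal: P₂ = P₁(V₁/V₂) = 0.177×11.1 = 1.965 MPa.
Adiabatic: P₂ = P₁(V₁/V₂)^γ = 0.177×11.1^(1.67) = 9.855 MPa.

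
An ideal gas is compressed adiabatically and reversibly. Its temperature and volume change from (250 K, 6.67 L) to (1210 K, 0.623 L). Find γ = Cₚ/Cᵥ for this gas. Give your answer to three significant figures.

γ ≈ 1.67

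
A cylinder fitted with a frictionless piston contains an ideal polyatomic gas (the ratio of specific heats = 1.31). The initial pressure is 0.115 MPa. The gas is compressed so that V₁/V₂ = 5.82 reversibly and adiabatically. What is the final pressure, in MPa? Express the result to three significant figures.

P₂ ≈ 1.16 MPa

Adiabatic: P₁V₁^γ = P₂V₂^γ ⇒ P₂ = P₁ (V₁/V₂)^γ.
P₂ = 0.115 × 5.82^(1.31) = 1.155 MPa.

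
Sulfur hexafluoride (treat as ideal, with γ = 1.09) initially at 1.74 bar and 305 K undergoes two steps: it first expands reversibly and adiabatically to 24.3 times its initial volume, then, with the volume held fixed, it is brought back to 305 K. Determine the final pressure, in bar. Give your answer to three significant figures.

P₃ ≈ 0.0716 bar

Adiabatic step (PV^γ = const): P₂ = 1.74×(1/24.3)^(1.09) = 0.05373 bar; T₂ = 305×(1/24.3)^(0.09) = 228.9 K.
Isochoric: P₃ = P₂(T₃/T₂) = 0.05373 × (305/228.9) = 0.0716 bar.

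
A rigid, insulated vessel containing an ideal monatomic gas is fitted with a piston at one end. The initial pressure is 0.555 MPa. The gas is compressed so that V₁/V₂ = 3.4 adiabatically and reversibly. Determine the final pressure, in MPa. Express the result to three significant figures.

Adiabatic: P₁V₁^γ = P₂V₂^γ ⇒ P₂ = P₁ (V₁/V₂)^γ.
For a monatomic ideal gas γ = 5/3.
P₂ = 0.555 × 3.4^(5/3) = 4.267 MPa.

P₂ ≈ 4.27 MPa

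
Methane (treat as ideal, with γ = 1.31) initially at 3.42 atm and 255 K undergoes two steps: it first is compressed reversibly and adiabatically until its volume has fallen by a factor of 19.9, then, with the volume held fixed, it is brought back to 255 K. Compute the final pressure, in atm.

Adiabatic step (PV^γ = const): P₂ = 3.42×19.9^(1.31) = 172 atm; T₂ = 255×19.9^(0.31) = 644.4 K.
Isochoric: P₃ = P₂(T₃/T₂) = 172 × (255/644.4) = 68.06 atm.

P₃ ≈ 68.1 atm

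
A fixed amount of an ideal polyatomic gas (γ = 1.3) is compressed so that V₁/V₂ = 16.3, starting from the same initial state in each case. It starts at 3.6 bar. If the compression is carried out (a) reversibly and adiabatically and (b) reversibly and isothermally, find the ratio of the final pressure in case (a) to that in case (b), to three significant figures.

Isothermal: P_b = P₁(V₁/V₂) = 3.6×16.3.
Adiabatic: P_a = P₁(V₁/V₂)^γ = 3.6×16.3^(1.3).
P_a/P_b = (V₁/V₂)^(γ−1) = 16.3^(0.3) = 2.31.

P_adiabatic / P_isothermal ≈ 2.31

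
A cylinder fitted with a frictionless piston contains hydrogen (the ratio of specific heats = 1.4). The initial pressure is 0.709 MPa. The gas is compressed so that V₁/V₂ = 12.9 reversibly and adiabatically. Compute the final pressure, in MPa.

Since PV^γ is constant along a reversible adiabat, P₂ = P₁ (V₁/V₂)^γ.
P₂ = 0.709 × 12.9^(1.4) = 25.44 MPa.

P₂ ≈ 25.4 MPa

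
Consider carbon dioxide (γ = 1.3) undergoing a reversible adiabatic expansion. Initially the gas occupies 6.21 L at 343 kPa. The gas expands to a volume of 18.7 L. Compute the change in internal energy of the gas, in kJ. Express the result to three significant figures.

P₂ = P₁(V₁/V₂)^γ = 343×(6.21/18.7)^(1.3) = 81.83 kPa.
For a reversible adiabat, W_by_gas = (P₁V₁ − P₂V₂)/(γ−1).
W_by = (343000×0.00621 − 81830×0.0187) / (0.3) = 1999 J.
Q = 0 ⇒ ΔU = −W_by = -1999 J.

ΔU ≈ -2.00 kJ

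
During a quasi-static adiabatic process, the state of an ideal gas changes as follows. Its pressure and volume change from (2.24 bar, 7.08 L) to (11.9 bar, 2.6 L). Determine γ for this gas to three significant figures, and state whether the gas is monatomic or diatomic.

γ ≈ 1.67; monatomic

PV^γ = const ⇒ γ = ln(P₂/P₁) / ln(V₁/V₂).
γ = ln(11.9/2.24) / ln(7.08/2.6) = 1.667.
γ ≈ 1.67 is close to 5/3, so the gas is monatomic.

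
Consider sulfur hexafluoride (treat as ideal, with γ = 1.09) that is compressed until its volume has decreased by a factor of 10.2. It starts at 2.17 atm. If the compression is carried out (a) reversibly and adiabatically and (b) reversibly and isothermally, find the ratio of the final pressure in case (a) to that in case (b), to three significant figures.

P_adiabatic / P_isothermal ≈ 1.23

Isothermal: P_b = P₁(V₁/V₂) = 2.17×10.2.
Adiabatic: P_a = P₁(V₁/V₂)^γ = 2.17×10.2^(1.09).
P_a/P_b = (V₁/V₂)^(γ−1) = 10.2^(0.09) = 1.232.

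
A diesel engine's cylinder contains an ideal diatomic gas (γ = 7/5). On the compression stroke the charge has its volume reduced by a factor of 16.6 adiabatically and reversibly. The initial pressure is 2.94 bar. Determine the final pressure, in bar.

P₂ ≈ 150 bar

Since PV^γ is constant along a reversible adiabat, P₂ = P₁ (V₁/V₂)^γ.
P₂ = 2.94 × 16.6^(7/5) = 150.1 bar.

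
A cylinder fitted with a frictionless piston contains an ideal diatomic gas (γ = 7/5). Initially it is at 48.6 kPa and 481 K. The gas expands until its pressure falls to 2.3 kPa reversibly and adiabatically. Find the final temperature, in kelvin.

Along an adiabat T P^((1−γ)/γ) is constant, so T₂ = T₁ (P₂/P₁)^((γ−1)/γ).
T₂ = 481 × (2.3/48.6)^(2/7) = 201.2 K.

T₂ ≈ 201 K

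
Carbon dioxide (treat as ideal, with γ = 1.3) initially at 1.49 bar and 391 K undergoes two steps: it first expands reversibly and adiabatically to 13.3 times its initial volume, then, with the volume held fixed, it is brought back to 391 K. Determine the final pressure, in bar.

P₃ ≈ 0.112 bar

Adiabatic step (PV^γ = const): P₂ = 1.49×(1/13.3)^(1.3) = 0.05154 bar; T₂ = 391×(1/13.3)^(0.3) = 179.9 K.
Isochoric: P₃ = P₂(T₃/T₂) = 0.05154 × (391/179.9) = 0.112 bar.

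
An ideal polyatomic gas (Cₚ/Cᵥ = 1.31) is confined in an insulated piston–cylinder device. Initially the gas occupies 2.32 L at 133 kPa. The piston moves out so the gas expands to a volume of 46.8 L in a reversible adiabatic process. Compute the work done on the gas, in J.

W ≈ -603 J

P₂ = P₁(V₁/V₂)^γ = 133×(2.32/46.8)^(1.31) = 2.598 kPa.
For a reversible adiabat, W_by_gas = (P₁V₁ − P₂V₂)/(γ−1).
W_by = (133000×0.00232 − 2598×0.0468) / (0.31) = 603.2 J.
W_on_gas = −W_by = -603.2 J.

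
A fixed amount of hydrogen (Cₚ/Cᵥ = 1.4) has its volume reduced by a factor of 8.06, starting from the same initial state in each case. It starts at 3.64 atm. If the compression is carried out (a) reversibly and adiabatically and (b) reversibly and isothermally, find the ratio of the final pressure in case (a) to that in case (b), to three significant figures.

P_adiabatic / P_isothermal ≈ 2.30

Isothermal: P_b = P₁(V₁/V₂) = 3.64×8.06.
Adiabatic: P_a = P₁(V₁/V₂)^γ = 3.64×8.06^(1.4).
P_a/P_b = (V₁/V₂)^(γ−1) = 8.06^(0.4) = 2.304.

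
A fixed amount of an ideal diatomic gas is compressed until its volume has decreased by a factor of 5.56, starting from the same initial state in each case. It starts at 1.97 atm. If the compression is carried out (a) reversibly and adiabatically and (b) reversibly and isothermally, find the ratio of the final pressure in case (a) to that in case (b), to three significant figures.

For a diatomic ideal gas γ = 7/5.
Isothermal: P_b = P₁(V₁/V₂) = 1.97×5.56.
Adiabatic: P_a = P₁(V₁/V₂)^γ = 1.97×5.56^(7/5).
P_a/P_b = (V₁/V₂)^(γ−1) = 5.56^(2/5) = 1.986.

P_adiabatic / P_isothermal ≈ 1.99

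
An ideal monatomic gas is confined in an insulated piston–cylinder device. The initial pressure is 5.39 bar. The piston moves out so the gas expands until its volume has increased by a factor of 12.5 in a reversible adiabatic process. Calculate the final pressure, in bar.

P₂ ≈ 0.0801 bar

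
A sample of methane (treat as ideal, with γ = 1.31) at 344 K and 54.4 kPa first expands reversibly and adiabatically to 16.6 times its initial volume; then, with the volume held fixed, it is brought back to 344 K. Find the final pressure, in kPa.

P₃ ≈ 3.28 kPa

Adiabatic step (PV^γ = const): P₂ = 54.4×(1/16.6)^(1.31) = 1.372 kPa; T₂ = 344×(1/16.6)^(0.31) = 144 K.
Isochoric: P₃ = P₂(T₃/T₂) = 1.372 × (344/144) = 3.277 kPa.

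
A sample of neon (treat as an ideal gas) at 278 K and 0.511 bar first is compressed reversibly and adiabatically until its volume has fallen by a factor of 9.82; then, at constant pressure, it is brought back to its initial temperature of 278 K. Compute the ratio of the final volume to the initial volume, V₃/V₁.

V₃/V₁ ≈ 0.0222

For a monatomic ideal gas γ = 5/3.
Adiabatic step: V₂/V₁ = 0.1018; T₂ = T₁·9.82^(2/3) = 1275 K.
Isobaric step: V₃/V₂ = T₃/T₂ = 278/1275.
V₃/V₁ = (V₂/V₁)(V₃/V₂) = 0.1018 × (278/1275) = 0.02221.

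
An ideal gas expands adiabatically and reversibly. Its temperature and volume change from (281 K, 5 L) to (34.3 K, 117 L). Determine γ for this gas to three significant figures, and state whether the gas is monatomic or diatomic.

TV^(γ−1) = const ⇒ γ − 1 = ln(T₂/T₁) / ln(V₁/V₂).
γ = 1 + ln(34.3/281) / ln(5/117) = 1.667.
γ ≈ 1.67 is close to 5/3, so the gas is monatomic.

γ ≈ 1.67; monatomic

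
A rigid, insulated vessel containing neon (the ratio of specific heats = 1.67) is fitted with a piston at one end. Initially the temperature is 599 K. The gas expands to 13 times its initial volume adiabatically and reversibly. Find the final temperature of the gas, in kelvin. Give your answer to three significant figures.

T₂ ≈ 107 K

Adiabatic: T₁V₁^(γ−1) = T₂V₂^(γ−1) ⇒ T₂ = T₁ (V₁/V₂)^(γ−1).
T₂ = 599 × (1/13)^(0.67) = 107.4 K.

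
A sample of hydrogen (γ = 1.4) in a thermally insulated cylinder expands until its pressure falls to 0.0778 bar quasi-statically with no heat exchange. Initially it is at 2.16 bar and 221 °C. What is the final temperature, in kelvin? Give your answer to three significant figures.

T₂ ≈ 191 K

Along an adiabat T P^((1−γ)/γ) is constant, so T₂ = T₁ (P₂/P₁)^((γ−1)/γ).
T₁ = 221 °C = 494.1 K.
T₂ = 494.1 × (0.0778/2.16)^(0.286) = 191.2 K.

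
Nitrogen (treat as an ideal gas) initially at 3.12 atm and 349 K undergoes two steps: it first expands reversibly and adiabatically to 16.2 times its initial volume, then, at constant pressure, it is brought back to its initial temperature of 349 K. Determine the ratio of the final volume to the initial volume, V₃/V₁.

For a diatomic ideal gas γ = 7/5.
Adiabatic step: V₂/V₁ = 16.2; T₂ = T₁·(1/16.2)^(2/5) = 114.6 K.
Isobaric step: V₃/V₂ = T₃/T₂ = 349/114.6.
V₃/V₁ = (V₂/V₁)(V₃/V₂) = 16.2 × (349/114.6) = 49.35.

V₃/V₁ ≈ 49.4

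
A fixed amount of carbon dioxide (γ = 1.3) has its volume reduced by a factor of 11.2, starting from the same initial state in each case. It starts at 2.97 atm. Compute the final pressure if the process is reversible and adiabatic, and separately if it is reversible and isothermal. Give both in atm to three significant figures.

Isothermal: P₂ = P₁(V₁/V₂) = 2.97×11.2 = 33.26 atm.
Adiabatic: P₂ = P₁(V₁/V₂)^γ = 2.97×11.2^(1.3) = 68.67 atm.

adiabatic: 68.7 atm; isothermal: 33.3 atm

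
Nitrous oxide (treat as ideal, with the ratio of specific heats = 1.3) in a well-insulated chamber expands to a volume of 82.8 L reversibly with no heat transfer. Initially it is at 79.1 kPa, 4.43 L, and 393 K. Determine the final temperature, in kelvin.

T₂ ≈ 163 K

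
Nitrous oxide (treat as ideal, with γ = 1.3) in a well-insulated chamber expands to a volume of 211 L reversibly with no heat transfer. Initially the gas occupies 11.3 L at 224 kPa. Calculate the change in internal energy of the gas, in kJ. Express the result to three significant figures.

P₂ = P₁(V₁/V₂)^γ = 224×(11.3/211)^(1.3) = 4.985 kPa.
For a reversible adiabat, W_by_gas = (P₁V₁ − P₂V₂)/(γ−1).
W_by = (224000×0.0113 − 4985×0.211) / (0.3) = 4931 J.
Q = 0 ⇒ ΔU = −W_by = -4931 J.

ΔU ≈ -4.93 kJ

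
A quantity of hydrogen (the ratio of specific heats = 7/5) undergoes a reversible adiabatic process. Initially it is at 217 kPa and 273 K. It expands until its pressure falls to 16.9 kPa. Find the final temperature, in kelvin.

Adiabatic: T₂/T₁ = (P₂/P₁)^((γ−1)/γ).
T₂ = 273 × (16.9/217)^(2/7) = 131.7 K.

T₂ ≈ 132 K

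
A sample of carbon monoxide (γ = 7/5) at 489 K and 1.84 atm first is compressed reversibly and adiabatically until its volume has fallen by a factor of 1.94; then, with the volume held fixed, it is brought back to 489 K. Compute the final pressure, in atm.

Adiabatic step (PV^γ = const): P₂ = 1.84×1.94^(7/5) = 4.653 atm; T₂ = 489×1.94^(2/5) = 637.4 K.
Isochoric: P₃ = P₂(T₃/T₂) = 4.653 × (489/637.4) = 3.57 atm.

P₃ ≈ 3.57 atm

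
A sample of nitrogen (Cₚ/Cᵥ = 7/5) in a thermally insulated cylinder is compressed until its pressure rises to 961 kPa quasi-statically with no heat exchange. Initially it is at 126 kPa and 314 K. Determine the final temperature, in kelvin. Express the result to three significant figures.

T₂ ≈ 561 K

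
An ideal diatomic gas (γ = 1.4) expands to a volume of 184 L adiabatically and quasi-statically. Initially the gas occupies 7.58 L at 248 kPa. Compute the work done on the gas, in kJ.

W ≈ -3.39 kJ

P₂ = P₁(V₁/V₂)^γ = 248×(7.58/184)^(1.4) = 2.853 kPa.
For a reversible adiabat, W_by_gas = (P₁V₁ − P₂V₂)/(γ−1).
W_by = (248000×0.00758 − 2853×0.184) / (0.4) = 3387 J.
W_on_gas = −W_by = -3387 J.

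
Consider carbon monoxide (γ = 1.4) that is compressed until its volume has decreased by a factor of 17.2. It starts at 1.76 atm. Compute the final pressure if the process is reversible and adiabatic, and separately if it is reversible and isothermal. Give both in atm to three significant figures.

adiabatic: 94.5 atm; isothermal: 30.3 atm

Isothermal: P₂ = P₁(V₁/V₂) = 1.76×17.2 = 30.27 atm.
Adiabatic: P₂ = P₁(V₁/V₂)^γ = 1.76×17.2^(1.4) = 94.46 atm.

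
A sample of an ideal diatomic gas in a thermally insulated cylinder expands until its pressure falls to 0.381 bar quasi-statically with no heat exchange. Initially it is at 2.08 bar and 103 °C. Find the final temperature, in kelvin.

T₂ ≈ 232 K

Along an adiabat T P^((1−γ)/γ) is constant, so T₂ = T₁ (P₂/P₁)^((γ−1)/γ).
For a diatomic ideal gas γ = 7/5, so (γ−1)/γ = 2/7.
T₁ = 103 °C = 376.1 K.
T₂ = 376.1 × (0.381/2.08)^(2/7) = 231.6 K.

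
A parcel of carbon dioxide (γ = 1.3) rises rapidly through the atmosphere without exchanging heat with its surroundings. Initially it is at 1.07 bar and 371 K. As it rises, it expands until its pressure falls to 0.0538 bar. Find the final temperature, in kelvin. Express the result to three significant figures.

T₂ ≈ 186 K

Adiabatic: T₂/T₁ = (P₂/P₁)^((γ−1)/γ).
T₂ = 371 × (0.0538/1.07)^(0.231) = 186.1 K.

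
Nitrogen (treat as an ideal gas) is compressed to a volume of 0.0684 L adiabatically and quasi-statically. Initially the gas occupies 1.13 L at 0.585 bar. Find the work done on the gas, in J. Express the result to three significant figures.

W ≈ 342 J

γ = 7/5 for a diatomic ideal gas.
P₂ = P₁(V₁/V₂)^γ = 0.585×(1.13/0.0684)^(7/5) = 29.67 bar.
For a reversible adiabat, W_by_gas = (P₁V₁ − P₂V₂)/(γ−1).
W_by = (58500×0.00113 − 2.967×10^6×6.84×10^-5) / (2/5) = -342.2 J.
W_on_gas = −W_by = 342.2 J.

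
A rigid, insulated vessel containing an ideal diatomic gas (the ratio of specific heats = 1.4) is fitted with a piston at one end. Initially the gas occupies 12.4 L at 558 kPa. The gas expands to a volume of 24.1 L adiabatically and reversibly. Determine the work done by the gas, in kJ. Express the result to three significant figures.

P₂ = P₁(V₁/V₂)^γ = 558×(12.4/24.1)^(1.4) = 220.1 kPa.
For a reversible adiabat, W_by_gas = (P₁V₁ − P₂V₂)/(γ−1).
W_by = (558000×0.0124 − 220100×0.0241) / (0.4) = 4038 J.

W ≈ 4.04 kJ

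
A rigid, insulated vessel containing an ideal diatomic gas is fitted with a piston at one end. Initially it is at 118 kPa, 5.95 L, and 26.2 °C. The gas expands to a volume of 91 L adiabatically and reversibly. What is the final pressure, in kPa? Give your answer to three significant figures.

P₂ ≈ 2.59 kPa

Adiabatic: P₁V₁^γ = P₂V₂^γ ⇒ P₂ = P₁ (V₁/V₂)^γ.
γ = 7/5 for a diatomic ideal gas.
P₂ = 118 × (5.95/91)^(7/5) = 2.591 kPa.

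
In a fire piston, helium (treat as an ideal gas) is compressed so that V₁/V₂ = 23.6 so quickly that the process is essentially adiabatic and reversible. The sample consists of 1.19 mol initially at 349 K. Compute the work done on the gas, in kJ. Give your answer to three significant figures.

For a reversible adiabat TV^(γ−1) is constant, so T₂ = T₁ (V₁/V₂)^(γ−1).
γ = 5/3 for a monatomic ideal gas, so γ−1 = 2/3.
T₂ = 349 × 23.6^(2/3) = 2871 K.
Q = 0, so ΔU = W_on_gas = nCᵥΔT with Cᵥ = R/(γ−1) = 12.47 J/(mol·K).
ΔU = 1.19 × 12.47 × (2871 − 349) = 37430 J.

W ≈ 37.4 kJ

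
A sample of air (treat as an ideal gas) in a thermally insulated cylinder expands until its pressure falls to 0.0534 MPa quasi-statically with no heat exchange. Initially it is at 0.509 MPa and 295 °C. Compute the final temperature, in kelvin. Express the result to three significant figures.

Along an adiabat T P^((1−γ)/γ) is constant, so T₂ = T₁ (P₂/P₁)^((γ−1)/γ).
For a diatomic ideal gas γ = 7/5, so (γ−1)/γ = 2/7.
T₁ = 295 °C = 568.1 K.
T₂ = 568.1 × (0.0534/0.509)^(2/7) = 298.3 K.

T₂ ≈ 298 K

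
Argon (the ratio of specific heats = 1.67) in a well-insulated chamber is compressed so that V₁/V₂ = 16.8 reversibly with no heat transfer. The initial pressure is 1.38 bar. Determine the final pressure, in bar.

Adiabatic: P₁V₁^γ = P₂V₂^γ ⇒ P₂ = P₁ (V₁/V₂)^γ.
P₂ = 1.38 × 16.8^(1.67) = 153.5 bar.

P₂ ≈ 154 bar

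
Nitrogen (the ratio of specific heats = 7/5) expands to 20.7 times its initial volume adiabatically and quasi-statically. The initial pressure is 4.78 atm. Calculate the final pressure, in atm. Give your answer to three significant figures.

Adiabatic: P₁V₁^γ = P₂V₂^γ ⇒ P₂ = P₁ (V₁/V₂)^γ.
P₂ = 4.78 × (1/20.7)^(7/5) = 0.06872 atm.

P₂ ≈ 0.0687 atm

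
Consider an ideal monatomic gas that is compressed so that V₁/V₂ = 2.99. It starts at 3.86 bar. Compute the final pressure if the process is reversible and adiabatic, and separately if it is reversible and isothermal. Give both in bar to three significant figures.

adiabatic: 24.0 bar; isothermal: 11.5 bar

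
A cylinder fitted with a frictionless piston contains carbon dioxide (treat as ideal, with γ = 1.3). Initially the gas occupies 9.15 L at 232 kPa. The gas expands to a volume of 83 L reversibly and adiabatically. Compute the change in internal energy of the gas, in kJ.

ΔU ≈ -3.42 kJ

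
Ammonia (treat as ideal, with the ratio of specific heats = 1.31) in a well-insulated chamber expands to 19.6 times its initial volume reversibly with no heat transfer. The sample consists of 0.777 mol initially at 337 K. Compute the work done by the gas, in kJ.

W ≈ 4.23 kJ

Adiabatic: T₁V₁^(γ−1) = T₂V₂^(γ−1) ⇒ T₂ = T₁ (V₁/V₂)^(γ−1).
T₂ = 337 × (1/19.6)^(0.31) = 134 K.
Q = 0, so ΔU = W_on_gas = nCᵥΔT with Cᵥ = R/(γ−1) = 26.82 J/(mol·K).
ΔU = 0.777 × 26.82 × (134 − 337) = -4231 J.
Work done by the gas = −ΔU = 4231 J.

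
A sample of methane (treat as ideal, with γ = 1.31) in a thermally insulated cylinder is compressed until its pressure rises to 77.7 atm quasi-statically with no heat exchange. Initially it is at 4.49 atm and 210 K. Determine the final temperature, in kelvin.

T₂ ≈ 412 K

Adiabatic: T₂/T₁ = (P₂/P₁)^((γ−1)/γ).
T₂ = 210 × (77.7/4.49)^(0.237) = 412.3 K.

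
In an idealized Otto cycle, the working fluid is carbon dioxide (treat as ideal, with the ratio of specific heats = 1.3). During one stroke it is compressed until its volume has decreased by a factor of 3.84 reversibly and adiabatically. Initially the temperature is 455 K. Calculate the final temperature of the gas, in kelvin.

T₂ ≈ 681 K

Adiabatic: T₁V₁^(γ−1) = T₂V₂^(γ−1) ⇒ T₂ = T₁ (V₁/V₂)^(γ−1).
T₂ = 455 × 3.84^(0.3) = 681.3 K.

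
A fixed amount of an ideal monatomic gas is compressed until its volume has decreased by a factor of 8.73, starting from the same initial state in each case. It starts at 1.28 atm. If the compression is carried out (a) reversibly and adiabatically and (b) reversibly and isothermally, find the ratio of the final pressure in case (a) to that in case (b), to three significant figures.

For a monatomic ideal gas γ = 5/3.
Isothermal: P_b = P₁(V₁/V₂) = 1.28×8.73.
Adiabatic: P_a = P₁(V₁/V₂)^γ = 1.28×8.73^(5/3).
P_a/P_b = (V₁/V₂)^(γ−1) = 8.73^(2/3) = 4.24.

P_adiabatic / P_isothermal ≈ 4.24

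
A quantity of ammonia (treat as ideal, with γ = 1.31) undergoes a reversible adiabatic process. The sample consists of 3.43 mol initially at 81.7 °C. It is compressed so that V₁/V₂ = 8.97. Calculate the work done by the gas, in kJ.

Adiabatic: T₁V₁^(γ−1) = T₂V₂^(γ−1) ⇒ T₂ = T₁ (V₁/V₂)^(γ−1).
T₁ = 81.7 °C = 354.8 K.
T₂ = 354.8 × 8.97^(0.31) = 700.5 K.
Q = 0, so ΔU = W_on_gas = nCᵥΔT with Cᵥ = R/(γ−1) = 26.82 J/(mol·K).
ΔU = 3.43 × 26.82 × (700.5 − 354.8) = 31800 J.
Work done by the gas = −ΔU = -31800 J.

W ≈ -31.8 kJ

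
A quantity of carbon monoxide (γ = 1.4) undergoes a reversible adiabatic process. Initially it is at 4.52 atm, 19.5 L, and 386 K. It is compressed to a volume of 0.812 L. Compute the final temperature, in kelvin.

T₂ ≈ 1380 K

For a reversible adiabat TV^(γ−1) is constant, so T₂ = T₁ (V₁/V₂)^(γ−1).
T₂ = 386 × (19.5/0.812)^(0.4) = 1377 K.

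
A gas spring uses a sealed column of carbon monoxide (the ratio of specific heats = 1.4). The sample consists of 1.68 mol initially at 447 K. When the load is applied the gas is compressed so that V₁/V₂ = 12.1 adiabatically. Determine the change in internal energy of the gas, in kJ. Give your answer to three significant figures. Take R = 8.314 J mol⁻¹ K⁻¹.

ΔU ≈ 26.7 kJ

For a reversible adiabat TV^(γ−1) is constant, so T₂ = T₁ (V₁/V₂)^(γ−1).
T₂ = 447 × 12.1^(0.4) = 1212 K.
Q = 0, so ΔU = W_on_gas = nCᵥΔT with Cᵥ = R/(γ−1) = 20.79 J/(mol·K).
ΔU = 1.68 × 20.79 × (1212 − 447) = 26700 J.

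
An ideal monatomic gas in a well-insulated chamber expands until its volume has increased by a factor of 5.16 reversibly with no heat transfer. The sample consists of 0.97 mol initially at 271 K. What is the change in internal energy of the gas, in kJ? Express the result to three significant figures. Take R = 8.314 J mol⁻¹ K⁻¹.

ΔU ≈ -2.18 kJ

Adiabatic: T₁V₁^(γ−1) = T₂V₂^(γ−1) ⇒ T₂ = T₁ (V₁/V₂)^(γ−1).
γ = 5/3 for a monatomic ideal gas, so γ−1 = 2/3.
T₂ = 271 × (1/5.16)^(2/3) = 90.75 K.
Q = 0, so ΔU = W_on_gas = nCᵥΔT with Cᵥ = R/(γ−1) = 12.47 J/(mol·K).
ΔU = 0.97 × 12.47 × (90.75 − 271) = -2180 J.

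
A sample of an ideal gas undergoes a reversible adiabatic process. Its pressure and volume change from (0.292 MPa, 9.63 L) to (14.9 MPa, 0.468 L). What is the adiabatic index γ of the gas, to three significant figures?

γ ≈ 1.30

PV^γ = const ⇒ γ = ln(P₂/P₁) / ln(V₁/V₂).
γ = ln(14.9/0.292) / ln(9.63/0.468) = 1.3.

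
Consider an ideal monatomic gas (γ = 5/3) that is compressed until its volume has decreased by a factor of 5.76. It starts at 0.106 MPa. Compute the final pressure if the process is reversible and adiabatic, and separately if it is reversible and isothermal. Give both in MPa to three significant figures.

Isothermal: P₂ = P₁(V₁/V₂) = 0.106×5.76 = 0.6106 MPa.
Adiabatic: P₂ = P₁(V₁/V₂)^γ = 0.106×5.76^(5/3) = 1.962 MPa.

adiabatic: 1.96 MPa; isothermal: 0.611 MPa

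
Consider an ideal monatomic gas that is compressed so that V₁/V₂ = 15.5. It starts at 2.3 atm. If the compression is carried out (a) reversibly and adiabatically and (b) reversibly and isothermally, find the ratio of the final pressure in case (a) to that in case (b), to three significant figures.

P_adiabatic / P_isothermal ≈ 6.22

For a monatomic ideal gas γ = 5/3.
Isothermal: P_b = P₁(V₁/V₂) = 2.3×15.5.
Adiabatic: P_a = P₁(V₁/V₂)^γ = 2.3×15.5^(5/3).
P_a/P_b = (V₁/V₂)^(γ−1) = 15.5^(2/3) = 6.217.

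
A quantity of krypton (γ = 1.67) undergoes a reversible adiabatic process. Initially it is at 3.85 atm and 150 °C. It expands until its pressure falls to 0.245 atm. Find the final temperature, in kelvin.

Adiabatic: T₂/T₁ = (P₂/P₁)^((γ−1)/γ).
T₁ = 150 °C = 423.1 K.
T₂ = 423.1 × (0.245/3.85)^(0.401) = 140.1 K.

T₂ ≈ 140 K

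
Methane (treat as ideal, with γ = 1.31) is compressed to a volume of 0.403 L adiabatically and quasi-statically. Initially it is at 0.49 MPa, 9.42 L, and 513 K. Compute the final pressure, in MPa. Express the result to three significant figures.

P₂ ≈ 30.4 MPa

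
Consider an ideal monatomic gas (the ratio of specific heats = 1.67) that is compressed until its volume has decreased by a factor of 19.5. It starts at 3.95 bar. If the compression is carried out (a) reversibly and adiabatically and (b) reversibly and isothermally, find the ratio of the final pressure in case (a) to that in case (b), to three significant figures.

P_adiabatic / P_isothermal ≈ 7.32

Isothermal: P_b = P₁(V₁/V₂) = 3.95×19.5.
Adiabatic: P_a = P₁(V₁/V₂)^γ = 3.95×19.5^(1.67).
P_a/P_b = (V₁/V₂)^(γ−1) = 19.5^(0.67) = 7.317.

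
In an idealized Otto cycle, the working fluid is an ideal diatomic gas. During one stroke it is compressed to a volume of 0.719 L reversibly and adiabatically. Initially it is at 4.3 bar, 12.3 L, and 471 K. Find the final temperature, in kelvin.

T₂ ≈ 1470 K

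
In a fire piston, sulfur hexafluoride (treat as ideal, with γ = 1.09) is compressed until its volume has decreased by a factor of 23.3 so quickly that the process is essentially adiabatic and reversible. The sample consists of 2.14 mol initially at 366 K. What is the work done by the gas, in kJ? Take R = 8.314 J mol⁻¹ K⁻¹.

For a reversible adiabat TV^(γ−1) is constant, so T₂ = T₁ (V₁/V₂)^(γ−1).
T₂ = 366 × 23.3^(0.09) = 485.9 K.
Q = 0, so ΔU = W_on_gas = nCᵥΔT with Cᵥ = R/(γ−1) = 92.38 J/(mol·K).
ΔU = 2.14 × 92.38 × (485.9 − 366) = 23700 J.
Work done by the gas = −ΔU = -23700 J.

W ≈ -23.7 kJ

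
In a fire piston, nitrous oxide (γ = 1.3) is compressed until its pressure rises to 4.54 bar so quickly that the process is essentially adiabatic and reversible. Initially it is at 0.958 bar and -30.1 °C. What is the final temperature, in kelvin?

T₂ ≈ 348 K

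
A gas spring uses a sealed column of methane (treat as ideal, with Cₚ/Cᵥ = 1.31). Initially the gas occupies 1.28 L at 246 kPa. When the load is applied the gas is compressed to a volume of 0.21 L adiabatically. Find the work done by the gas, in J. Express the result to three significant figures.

P₂ = P₁(V₁/V₂)^γ = 246×(1.28/0.21)^(1.31) = 2626 kPa.
For a reversible adiabat, W_by_gas = (P₁V₁ − P₂V₂)/(γ−1).
W_by = (246000×0.00128 − 2.626×10^6×0.00021) / (0.31) = -763.1 J.

W ≈ -763 J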